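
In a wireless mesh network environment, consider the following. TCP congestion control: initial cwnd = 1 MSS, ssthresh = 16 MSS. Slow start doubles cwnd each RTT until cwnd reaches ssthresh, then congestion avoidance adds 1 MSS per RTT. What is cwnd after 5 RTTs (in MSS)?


RTT 0: cwnd = 1 MSS (initial)
RTT 1: cwnd = 2 MSS (slow start, doubled)
RTT 2: cwnd = 4 MSS (slow start, doubled)
RTT 3: cwnd = 8 MSS (slow start, doubled)
RTT 4: cwnd = 16 MSS (slow start, doubled)
RTT 5: cwnd = 17 MSS (congestion avoidance, +1)

17


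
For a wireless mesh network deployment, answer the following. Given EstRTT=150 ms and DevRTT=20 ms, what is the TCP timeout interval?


Given: EstRTT = 150 ms, DevRTT = 20 ms
Timeout = EstRTT + 4 * DevRTT
4 * DevRTT = 4 * 20 = 80
Timeout = 150 + 80 = 230 ms

230


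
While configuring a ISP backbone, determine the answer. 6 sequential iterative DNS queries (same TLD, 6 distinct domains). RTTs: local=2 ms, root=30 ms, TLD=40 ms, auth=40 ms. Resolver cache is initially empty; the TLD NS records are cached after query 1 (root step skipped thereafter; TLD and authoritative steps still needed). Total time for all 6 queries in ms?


Lookup 1 (cold cache): local + root + TLD + auth = 2 + 30 + 40 + 40 = 112 ms
Lookups 2..6 (TLD NS cached -> skip root; new domain -> still ask TLD and auth): local + TLD + auth = 2 + 40 + 40 = 82 ms each
Remaining 5 lookups: 5 * 82 = 410 ms
Total = 112 + 410 = 522 ms

522


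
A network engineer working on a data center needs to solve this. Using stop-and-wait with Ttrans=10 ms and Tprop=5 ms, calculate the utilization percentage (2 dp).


Given: Ttrans = 10 ms, Tprop = 5 ms
RTT = 2 * Tprop = 2 * 5 = 10 ms
U = Ttrans / (Ttrans + RTT)
U = 10 / (10 + 10)
U = 10 / 20 = 0.5
U% = 50.00%

50.00


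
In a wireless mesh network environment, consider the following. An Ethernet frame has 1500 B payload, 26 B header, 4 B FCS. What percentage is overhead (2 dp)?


Given: payload = 1500 B, header = 26 B, trailer = 4 B
Overhead bytes = header + trailer = 26 + 4 = 30
Total frame = payload + overhead = 1500 + 30 = 1530
Overhead % = 30 / 1530 * 100 = 1.9608% -> 1.96% (2 dp)

1.96


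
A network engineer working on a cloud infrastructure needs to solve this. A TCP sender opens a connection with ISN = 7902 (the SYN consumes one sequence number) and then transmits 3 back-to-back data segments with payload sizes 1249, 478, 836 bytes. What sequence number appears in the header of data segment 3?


The SYN occupies sequence number ISN = 7902, so the first data byte is ISN + 1 = 7903.
SEQ of data segment i = (ISN + 1) + sum of payload sizes of segments 1..i-1.
Segment 1: SEQ = 7903, payload = 1249 bytes
Segment 2: SEQ = 9152, payload = 478 bytes
Segment 3: SEQ = 9630, payload = 836 bytes
SEQ of segment 3 = 7903 + 1249 + 478 = 9630

9630


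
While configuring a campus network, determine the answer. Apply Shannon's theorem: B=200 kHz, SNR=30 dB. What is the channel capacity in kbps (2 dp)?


Given: B = 200 kHz, SNR = 30 dB
SNR linear = 10^(30/10) = 1000
1 + SNR = 1001
log2(1001) = 9.9672262588
C = 200 * 1000 * 9.9672262588 = 1993445.2518 bps
C = 1993.445252 kbps -> 1993.45 kbps (2 dp)

1993.45


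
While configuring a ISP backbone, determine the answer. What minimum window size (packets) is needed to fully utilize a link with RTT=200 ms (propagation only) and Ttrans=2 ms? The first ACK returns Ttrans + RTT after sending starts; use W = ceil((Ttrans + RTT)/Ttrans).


Given: Ttrans = 2 ms, RTT = 200 ms (= 2 * Tprop, Tprop = 100 ms)
Time until first ACK returns = Ttrans + RTT = 2 + 200 = 202 ms
Need W * Ttrans >= Ttrans + RTT  ->  W >= (Ttrans + RTT) / Ttrans
(Ttrans + RTT) / Ttrans = 202 / 2 = 101
W_min = ceil(101) = 101

101


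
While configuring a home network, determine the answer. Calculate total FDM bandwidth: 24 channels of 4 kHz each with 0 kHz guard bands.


Given: 24 channels, 4 kHz each, guard = 0 kHz
Channel bandwidth = 24 * 4 = 96 kHz
Guard bands = 23 gaps * 0 kHz = 0 kHz
Total = 96 + 0 = 96 kHz

96


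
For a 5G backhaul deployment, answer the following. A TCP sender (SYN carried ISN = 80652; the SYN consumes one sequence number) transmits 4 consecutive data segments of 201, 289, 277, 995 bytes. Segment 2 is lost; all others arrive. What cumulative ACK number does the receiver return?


SYN uses sequence number 80652; first data byte = ISN + 1 = 80653.
Segment 1: SEQ = 80653, len = 201 B, covers [80653, 80853]
Segment 2: SEQ = 80854, len = 289 B, covers [80854, 81142] [LOST]
Segment 3: SEQ = 81143, len = 277 B, covers [81143, 81419]
Segment 4: SEQ = 81420, len = 995 B, covers [81420, 82414]
In-order data received: bytes [80653, 80853] (segments 1..1).
Segment 2 missing -> gap begins at byte 80854; later segments buffered out of order.
Cumulative ACK = next expected in-order byte = 80653 + 201 = 80854

80854


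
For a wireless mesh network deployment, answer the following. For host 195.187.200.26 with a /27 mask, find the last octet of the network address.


Given: IP = 195.187.200.26, prefix = /27
Subnet mask = 255.255.255.224
Last octet of IP: 26
Last octet of mask: 224
Network last octet = 26 AND 224 = 0

0


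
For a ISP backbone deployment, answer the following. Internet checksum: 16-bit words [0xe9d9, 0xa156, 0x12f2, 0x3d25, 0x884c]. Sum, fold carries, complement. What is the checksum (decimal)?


Given words: [0xe9d9, 0xa156, 0x12f2, 0x3d25, 0x884c]
Step 1: Sum all words
Raw sum = 59865 + 41302 + 4850 + 15653 + 34892 = 156562
Step 2: Fold carry: (25490 + 2) = 25492
One's complement = ~25492 & 0xFFFF = 40043

40043


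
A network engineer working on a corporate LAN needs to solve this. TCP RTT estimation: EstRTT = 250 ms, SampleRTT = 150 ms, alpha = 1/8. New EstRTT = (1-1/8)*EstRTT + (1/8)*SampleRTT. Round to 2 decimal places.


Given: EstRTT = 250 ms, SampleRTT = 150 ms, alpha = 1/8
New EstRTT = (1 - alpha) * EstRTT + alpha * SampleRTT
(7/8) * 250 = 218.75
(1/8) * 150 = 18.75
New EstRTT = 218.75 + 18.75 = 237.5 ms -> 237.50 ms (2 dp)

237.50


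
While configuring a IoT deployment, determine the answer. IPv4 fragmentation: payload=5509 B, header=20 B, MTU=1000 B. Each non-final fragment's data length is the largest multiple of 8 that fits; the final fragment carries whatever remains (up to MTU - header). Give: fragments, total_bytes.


Max data per non-final fragment = floor((MTU - header)/8)*8 = floor((1000 - 20)/8)*8 = floor(980/8)*8 = 976 B
Final fragment needs no 8-byte alignment: it can carry up to MTU - header = 980 B
Non-final fragments needed = ceil((payload - 980) / 976) = ceil(4529/976) = ceil(4.6404) = 5
Number of fragments = 5 + 1 = 6
Fragment sizes (data): 5 * 976 B + 629 B (last, 629 <= 980 OK)
Total bytes sent = payload + n_frags * header = 5509 + 6*20 = 5509 + 120 = 5629 B

6, 5629


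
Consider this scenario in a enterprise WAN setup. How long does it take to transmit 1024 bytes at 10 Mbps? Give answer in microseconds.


Given: packet = 1024 bytes, bandwidth = 10 Mbps
Packet in bits = 1024 * 8 = 8192 bits
Bandwidth = 10 * 10^6 = 10000000 bps
Time = 8192 / 10000000 seconds
Time in us = 8192 * 10^6 / 10000000 = 819.2

819.2


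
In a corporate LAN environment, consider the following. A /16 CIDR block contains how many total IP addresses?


Given: CIDR prefix /16
Host bits = 32 - 16 = 16
Total addresses = 2^16 = 65536

65536


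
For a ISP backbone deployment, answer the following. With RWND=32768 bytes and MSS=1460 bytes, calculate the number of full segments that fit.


Given: RWND = 32768 bytes, MSS = 1460 bytes
Full segments = floor(RWND / MSS)
Full segments = floor(32768 / 1460)
Full segments = floor(22.4438) = 22

22


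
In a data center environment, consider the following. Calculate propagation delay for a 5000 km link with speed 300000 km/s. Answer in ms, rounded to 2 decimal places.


Given: distance = 5000 km, speed = 300000 km/s
Delay = distance / speed = 5000 / 300000 seconds
Delay in ms = 5000 * 1000 / 300000
Delay = 16.6667 ms
Rounded to 2 dp = 16.67 ms

16.67


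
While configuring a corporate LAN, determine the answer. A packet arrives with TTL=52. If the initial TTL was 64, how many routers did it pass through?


Given: initial TTL = 64, received TTL = 52
Hops = initial TTL - received TTL
Hops = 64 - 52 = 12

12


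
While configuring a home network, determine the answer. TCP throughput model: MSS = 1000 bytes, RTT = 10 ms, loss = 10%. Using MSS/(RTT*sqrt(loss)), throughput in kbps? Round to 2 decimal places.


Given: MSS = 1000 bytes, RTT = 10 ms, loss = 10%
RTT in seconds = 10 / 1000 = 0.01
Loss rate = 10% = 0.1
sqrt(loss) = sqrt(0.1) = 0.316227766017
Throughput (bytes/s) = 1000 / (0.01 * 0.316227766017) = 316227.7660
Throughput (kbps) = 316227.7660 * 8 / 1000 = 2529.822128 -> 2529.82 kbps (2 dp)

2529.82


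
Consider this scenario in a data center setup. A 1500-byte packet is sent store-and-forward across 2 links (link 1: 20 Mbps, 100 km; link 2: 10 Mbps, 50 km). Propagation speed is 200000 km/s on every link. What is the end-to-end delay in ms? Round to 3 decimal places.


Packet = 1500 bytes = 12000 bits. Store-and-forward: sum (t_trans + t_prop) per link.
Link 1: t_trans = 12000/(20*10^6) s = 0.6000 ms; t_prop = 100/200000 s = 0.5000 ms; subtotal = 1.1000 ms
Link 2: t_trans = 12000/(10*10^6) s = 1.2000 ms; t_prop = 50/200000 s = 0.2500 ms; subtotal = 1.4500 ms
End-to-end = 1.1000 + 1.4500 = 2.5500 ms -> 2.550 ms (3 dp)

2.550


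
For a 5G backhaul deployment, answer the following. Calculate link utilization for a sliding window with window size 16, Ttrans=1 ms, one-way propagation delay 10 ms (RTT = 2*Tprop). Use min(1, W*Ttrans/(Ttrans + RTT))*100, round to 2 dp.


Given: W = 16, Ttrans = 1 ms, RTT = 20 ms (= 2 * Tprop, Tprop = 10 ms)
Cycle time = Ttrans + RTT = 1 + 20 = 21 ms (first packet sent until its ACK returns)
W * Ttrans = 16 * 1 = 16 ms of sending per cycle
W * Ttrans / (Ttrans + RTT) = 16 / 21 = 0.761905
U = min(1, 0.761905) = 0.761905
U% = 76.19%

76.19


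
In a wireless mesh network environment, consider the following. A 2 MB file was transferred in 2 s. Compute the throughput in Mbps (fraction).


Given: file = 2 MB, time = 2 s
File in Mb = 2 * 8 = 16 Mb
Throughput = 16 / 2 Mbps
Throughput = 8 Mbps

8


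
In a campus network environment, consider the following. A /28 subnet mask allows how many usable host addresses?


Given: subnet mask /28
Host bits = 32 - 28 = 4
Total addresses = 2^4 = 16
Usable hosts = 16 - 2 (network + broadcast) = 14

14


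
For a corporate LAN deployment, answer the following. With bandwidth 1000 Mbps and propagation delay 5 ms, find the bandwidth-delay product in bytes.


Given: bandwidth = 1000 Mbps, delay = 5 ms
BDP in bits = 1000 * 10^6 * 5 / 1000
BDP in bits = 5000000
BDP in bytes = 5000000 / 8 = 625000

625000


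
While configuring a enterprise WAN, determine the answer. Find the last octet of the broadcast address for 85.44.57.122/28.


Given: IP = 85.44.57.122, prefix = /28
Host bits = 32 - 28 = 4
Network last octet = 122 AND mask = 112
Host part size = 2^4 - 1 = 15
Broadcast last octet = 112 OR 15 = 127

127


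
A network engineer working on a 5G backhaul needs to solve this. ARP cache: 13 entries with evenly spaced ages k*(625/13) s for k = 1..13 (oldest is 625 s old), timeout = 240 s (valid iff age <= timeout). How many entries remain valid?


Ages are k * 625/13 s for k = 1..13 (spacing = 48.0769 s).
Entry k is valid iff k * 625/13 <= 240 iff k <= 13 * 240 / 625 = 4.9920
n_valid = floor(4.9920) = 4
(n_stale = 13 - 4 = 9)

4


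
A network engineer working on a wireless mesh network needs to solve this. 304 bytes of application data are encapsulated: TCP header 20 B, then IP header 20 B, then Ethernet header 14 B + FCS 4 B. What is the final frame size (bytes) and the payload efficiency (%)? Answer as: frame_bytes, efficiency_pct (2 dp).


TCP segment = 304 + 20 = 324 B
IP packet = 324 + 20 = 344 B
Ethernet frame = 344 + 14 + 4 = 362 B
Efficiency = app / frame = 304 / 362 = 0.839779 = 83.9779% -> 83.98% (2 dp)

362, 83.98


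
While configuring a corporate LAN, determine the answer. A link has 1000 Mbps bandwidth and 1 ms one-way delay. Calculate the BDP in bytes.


Given: bandwidth = 1000 Mbps, delay = 1 ms
BDP in bits = 1000 * 10^6 * 1 / 1000
BDP in bits = 1000000
BDP in bytes = 1000000 / 8 = 125000

125000


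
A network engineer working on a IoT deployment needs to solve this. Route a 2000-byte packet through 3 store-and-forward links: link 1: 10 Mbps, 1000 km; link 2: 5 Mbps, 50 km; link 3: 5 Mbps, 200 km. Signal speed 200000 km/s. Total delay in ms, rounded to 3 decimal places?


Packet = 2000 bytes = 16000 bits. Store-and-forward: sum (t_trans + t_prop) per link.
Link 1: t_trans = 16000/(10*10^6) s = 1.6000 ms; t_prop = 1000/200000 s = 5.0000 ms; subtotal = 6.6000 ms
Link 2: t_trans = 16000/(5*10^6) s = 3.2000 ms; t_prop = 50/200000 s = 0.2500 ms; subtotal = 3.4500 ms
Link 3: t_trans = 16000/(5*10^6) s = 3.2000 ms; t_prop = 200/200000 s = 1.0000 ms; subtotal = 4.2000 ms
End-to-end = 6.6000 + 3.4500 + 4.2000 = 14.2500 ms -> 14.250 ms (3 dp)

14.250


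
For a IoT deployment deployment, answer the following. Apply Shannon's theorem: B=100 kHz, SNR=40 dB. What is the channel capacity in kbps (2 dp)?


Given: B = 100 kHz, SNR = 40 dB
SNR linear = 10^(40/10) = 10000
1 + SNR = 10001
log2(10001) = 13.2878566418
C = 100 * 1000 * 13.2878566418 = 1328785.6642 bps
C = 1328.785664 kbps -> 1328.79 kbps (2 dp)

1328.79


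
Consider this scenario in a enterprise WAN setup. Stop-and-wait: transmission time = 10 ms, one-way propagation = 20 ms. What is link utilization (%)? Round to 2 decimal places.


Given: Ttrans = 10 ms, Tprop = 20 ms
RTT = 2 * Tprop = 2 * 20 = 40 ms
U = Ttrans / (Ttrans + RTT)
U = 10 / (10 + 40)
U = 10 / 50 = 0.2
U% = 20.00%

20.00


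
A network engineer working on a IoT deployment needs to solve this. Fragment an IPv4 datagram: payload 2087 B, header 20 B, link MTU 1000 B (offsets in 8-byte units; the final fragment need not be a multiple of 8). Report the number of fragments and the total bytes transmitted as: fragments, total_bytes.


Max data per non-final fragment = floor((MTU - header)/8)*8 = floor((1000 - 20)/8)*8 = floor(980/8)*8 = 976 B
Final fragment needs no 8-byte alignment: it can carry up to MTU - header = 980 B
Non-final fragments needed = ceil((payload - 980) / 976) = ceil(1107/976) = ceil(1.1342) = 2
Number of fragments = 2 + 1 = 3
Fragment sizes (data): 2 * 976 B + 135 B (last, 135 <= 980 OK)
Total bytes sent = payload + n_frags * header = 2087 + 3*20 = 2087 + 60 = 2147 B

3, 2147


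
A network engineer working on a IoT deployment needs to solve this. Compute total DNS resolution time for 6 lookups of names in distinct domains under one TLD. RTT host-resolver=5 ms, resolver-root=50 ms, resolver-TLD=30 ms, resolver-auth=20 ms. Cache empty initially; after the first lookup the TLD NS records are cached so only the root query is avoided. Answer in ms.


Lookup 1 (cold cache): local + root + TLD + auth = 5 + 50 + 30 + 20 = 105 ms
Lookups 2..6 (TLD NS cached -> skip root; new domain -> still ask TLD and auth): local + TLD + auth = 5 + 30 + 20 = 55 ms each
Remaining 5 lookups: 5 * 55 = 275 ms
Total = 105 + 275 = 380 ms

380


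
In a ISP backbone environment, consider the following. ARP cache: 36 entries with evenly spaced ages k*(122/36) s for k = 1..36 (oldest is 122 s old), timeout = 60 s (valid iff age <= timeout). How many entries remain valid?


Ages are k * 122/36 s for k = 1..36 (spacing = 3.3889 s).
Entry k is valid iff k * 122/36 <= 60 iff k <= 36 * 60 / 122 = 17.7049
n_valid = floor(17.7049) = 17
(n_stale = 36 - 17 = 19)

17


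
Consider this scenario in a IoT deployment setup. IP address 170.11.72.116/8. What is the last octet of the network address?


Given: IP = 170.11.72.116, prefix = /8
Subnet mask = 255.0.0.0
Last octet of IP: 116
Last octet of mask: 0
Network last octet = 116 AND 0 = 0

0


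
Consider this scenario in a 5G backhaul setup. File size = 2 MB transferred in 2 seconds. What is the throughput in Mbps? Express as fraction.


Given: file = 2 MB, time = 2 s
File in Mb = 2 * 8 = 16 Mb
Throughput = 16 / 2 Mbps
Throughput = 8 Mbps

8


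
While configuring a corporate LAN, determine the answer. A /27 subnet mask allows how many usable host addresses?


Given: subnet mask /27
Host bits = 32 - 27 = 5
Total addresses = 2^5 = 32
Usable hosts = 32 - 2 (network + broadcast) = 30

30


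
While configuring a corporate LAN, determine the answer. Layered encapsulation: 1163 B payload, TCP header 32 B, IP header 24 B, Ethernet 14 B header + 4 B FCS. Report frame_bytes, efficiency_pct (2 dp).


TCP segment = 1163 + 32 = 1195 B
IP packet = 1195 + 24 = 1219 B
Ethernet frame = 1219 + 14 + 4 = 1237 B
Efficiency = app / frame = 1163 / 1237 = 0.940178 = 94.0178% -> 94.02% (2 dp)

1237, 94.02


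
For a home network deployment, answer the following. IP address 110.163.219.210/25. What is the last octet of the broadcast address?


Given: IP = 110.163.219.210, prefix = /25
Host bits = 32 - 25 = 7
Network last octet = 210 AND mask = 128
Host part size = 2^7 - 1 = 127
Broadcast last octet = 128 OR 127 = 255

255


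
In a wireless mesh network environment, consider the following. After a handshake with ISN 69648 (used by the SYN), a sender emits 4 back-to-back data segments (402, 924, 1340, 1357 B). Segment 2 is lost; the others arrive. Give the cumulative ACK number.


SYN uses sequence number 69648; first data byte = ISN + 1 = 69649.
Segment 1: SEQ = 69649, len = 402 B, covers [69649, 70050]
Segment 2: SEQ = 70051, len = 924 B, covers [70051, 70974] [LOST]
Segment 3: SEQ = 70975, len = 1340 B, covers [70975, 72314]
Segment 4: SEQ = 72315, len = 1357 B, covers [72315, 73671]
In-order data received: bytes [69649, 70050] (segments 1..1).
Segment 2 missing -> gap begins at byte 70051; later segments buffered out of order.
Cumulative ACK = next expected in-order byte = 69649 + 402 = 70051

70051


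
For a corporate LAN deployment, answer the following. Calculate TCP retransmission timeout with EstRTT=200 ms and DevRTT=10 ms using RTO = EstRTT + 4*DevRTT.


Given: EstRTT = 200 ms, DevRTT = 10 ms
Timeout = EstRTT + 4 * DevRTT
4 * DevRTT = 4 * 10 = 40
Timeout = 200 + 40 = 240 ms

240


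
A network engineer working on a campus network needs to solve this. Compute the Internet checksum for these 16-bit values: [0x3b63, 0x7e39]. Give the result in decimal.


Given words: [0x3b63, 0x7e39]
Step 1: Sum all words
Raw sum = 15203 + 32313 = 47516
One's complement = ~47516 & 0xFFFF = 18019

18019


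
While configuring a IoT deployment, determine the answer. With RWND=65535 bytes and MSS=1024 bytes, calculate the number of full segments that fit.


Given: RWND = 65535 bytes, MSS = 1024 bytes
Full segments = floor(RWND / MSS)
Full segments = floor(65535 / 1024)
Full segments = floor(63.999) = 63

63


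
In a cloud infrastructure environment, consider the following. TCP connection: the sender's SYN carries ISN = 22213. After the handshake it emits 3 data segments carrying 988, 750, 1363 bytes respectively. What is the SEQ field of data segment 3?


The SYN occupies sequence number ISN = 22213, so the first data byte is ISN + 1 = 22214.
SEQ of data segment i = (ISN + 1) + sum of payload sizes of segments 1..i-1.
Segment 1: SEQ = 22214, payload = 988 bytes
Segment 2: SEQ = 23202, payload = 750 bytes
Segment 3: SEQ = 23952, payload = 1363 bytes
SEQ of segment 3 = 22214 + 988 + 750 = 23952

23952


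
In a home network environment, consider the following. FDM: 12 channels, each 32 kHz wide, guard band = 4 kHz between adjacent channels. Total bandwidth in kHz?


Given: 12 channels, 32 kHz each, guard = 4 kHz
Channel bandwidth = 12 * 32 = 384 kHz
Guard bands = 11 gaps * 4 kHz = 44 kHz
Total = 384 + 44 = 428 kHz

428


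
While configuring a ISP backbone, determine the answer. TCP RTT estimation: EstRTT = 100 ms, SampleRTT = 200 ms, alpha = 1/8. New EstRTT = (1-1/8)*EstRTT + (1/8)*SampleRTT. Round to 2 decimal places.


Given: EstRTT = 100 ms, SampleRTT = 200 ms, alpha = 1/8
New EstRTT = (1 - alpha) * EstRTT + alpha * SampleRTT
(7/8) * 100 = 87.5
(1/8) * 200 = 25
New EstRTT = 87.5 + 25 = 112.5 ms -> 112.50 ms (2 dp)

112.50


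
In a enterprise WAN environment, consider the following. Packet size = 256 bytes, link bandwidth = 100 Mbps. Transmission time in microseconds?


Given: packet = 256 bytes, bandwidth = 100 Mbps
Packet in bits = 256 * 8 = 2048 bits
Bandwidth = 100 * 10^6 = 100000000 bps
Time = 2048 / 100000000 seconds
Time in us = 2048 * 10^6 / 100000000 = 20.48

20.48


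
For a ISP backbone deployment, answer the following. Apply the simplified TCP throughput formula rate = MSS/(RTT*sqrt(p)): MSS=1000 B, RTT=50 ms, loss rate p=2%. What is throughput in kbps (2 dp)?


Given: MSS = 1000 bytes, RTT = 50 ms, loss = 2%
RTT in seconds = 50 / 1000 = 0.05
Loss rate = 2% = 0.02
sqrt(loss) = sqrt(0.02) = 0.141421356237
Throughput (bytes/s) = 1000 / (0.05 * 0.141421356237) = 141421.3562
Throughput (kbps) = 141421.3562 * 8 / 1000 = 1131.370850 -> 1131.37 kbps (2 dp)

1131.37


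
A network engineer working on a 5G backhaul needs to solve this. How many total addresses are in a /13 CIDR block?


Given: CIDR prefix /13
Host bits = 32 - 13 = 19
Total addresses = 2^19 = 524288

524288


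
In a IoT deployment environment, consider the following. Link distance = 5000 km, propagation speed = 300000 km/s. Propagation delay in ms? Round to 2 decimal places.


Given: distance = 5000 km, speed = 300000 km/s
Delay = distance / speed = 5000 / 300000 seconds
Delay in ms = 5000 * 1000 / 300000
Delay = 16.6667 ms
Rounded to 2 dp = 16.67 ms

16.67


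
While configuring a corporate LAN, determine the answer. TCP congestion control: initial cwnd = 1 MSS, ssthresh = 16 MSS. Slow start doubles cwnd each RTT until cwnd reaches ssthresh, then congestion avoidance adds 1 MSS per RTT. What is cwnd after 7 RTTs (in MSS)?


RTT 0: cwnd = 1 MSS (initial)
RTT 1: cwnd = 2 MSS (slow start, doubled)
RTT 2: cwnd = 4 MSS (slow start, doubled)
RTT 3: cwnd = 8 MSS (slow start, doubled)
RTT 4: cwnd = 16 MSS (slow start, doubled)
RTT 5: cwnd = 17 MSS (congestion avoidance, +1)
RTT 6: cwnd = 18 MSS (congestion avoidance, +1)
RTT 7: cwnd = 19 MSS (congestion avoidance, +1)

19


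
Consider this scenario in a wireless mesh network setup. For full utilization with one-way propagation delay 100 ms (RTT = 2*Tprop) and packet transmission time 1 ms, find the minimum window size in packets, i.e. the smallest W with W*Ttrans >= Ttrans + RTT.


Given: Ttrans = 1 ms, RTT = 200 ms (= 2 * Tprop, Tprop = 100 ms)
Time until first ACK returns = Ttrans + RTT = 1 + 200 = 201 ms
Need W * Ttrans >= Ttrans + RTT  ->  W >= (Ttrans + RTT) / Ttrans
(Ttrans + RTT) / Ttrans = 201 / 1 = 201
W_min = ceil(201) = 201

201


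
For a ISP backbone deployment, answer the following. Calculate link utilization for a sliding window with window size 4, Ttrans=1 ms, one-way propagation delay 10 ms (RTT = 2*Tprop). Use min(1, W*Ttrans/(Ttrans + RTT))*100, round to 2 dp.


Given: W = 4, Ttrans = 1 ms, RTT = 20 ms (= 2 * Tprop, Tprop = 10 ms)
Cycle time = Ttrans + RTT = 1 + 20 = 21 ms (first packet sent until its ACK returns)
W * Ttrans = 4 * 1 = 4 ms of sending per cycle
W * Ttrans / (Ttrans + RTT) = 4 / 21 = 0.190476
U = min(1, 0.190476) = 0.190476
U% = 19.05%

19.05


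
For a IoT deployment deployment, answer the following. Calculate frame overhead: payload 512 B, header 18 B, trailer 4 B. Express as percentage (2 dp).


Given: payload = 512 B, header = 18 B, trailer = 4 B
Overhead bytes = header + trailer = 18 + 4 = 22
Total frame = payload + overhead = 512 + 22 = 534
Overhead % = 22 / 534 * 100 = 4.1199% -> 4.12% (2 dp)

4.12


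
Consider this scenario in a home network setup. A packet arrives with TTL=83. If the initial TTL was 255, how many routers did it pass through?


Given: initial TTL = 255, received TTL = 83
Hops = initial TTL - received TTL
Hops = 255 - 83 = 172

172


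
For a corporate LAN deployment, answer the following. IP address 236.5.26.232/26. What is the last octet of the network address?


Given: IP = 236.5.26.232, prefix = /26
Subnet mask = 255.255.255.192
Last octet of IP: 232
Last octet of mask: 192
Network last octet = 232 AND 192 = 192

192


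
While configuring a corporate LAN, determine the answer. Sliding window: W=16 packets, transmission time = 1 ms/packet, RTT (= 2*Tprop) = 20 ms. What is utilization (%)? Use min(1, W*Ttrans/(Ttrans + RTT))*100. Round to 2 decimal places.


Given: W = 16, Ttrans = 1 ms, RTT = 20 ms (= 2 * Tprop, Tprop = 10 ms)
Cycle time = Ttrans + RTT = 1 + 20 = 21 ms (first packet sent until its ACK returns)
W * Ttrans = 16 * 1 = 16 ms of sending per cycle
W * Ttrans / (Ttrans + RTT) = 16 / 21 = 0.761905
U = min(1, 0.761905) = 0.761905
U% = 76.19%

76.19


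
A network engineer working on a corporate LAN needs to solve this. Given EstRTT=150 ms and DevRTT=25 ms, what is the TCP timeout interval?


Given: EstRTT = 150 ms, DevRTT = 25 ms
Timeout = EstRTT + 4 * DevRTT
4 * DevRTT = 4 * 25 = 100
Timeout = 150 + 100 = 250 ms

250


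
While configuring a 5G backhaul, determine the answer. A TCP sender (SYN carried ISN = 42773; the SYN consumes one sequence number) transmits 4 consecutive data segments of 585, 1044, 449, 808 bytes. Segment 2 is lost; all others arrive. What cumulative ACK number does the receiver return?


SYN uses sequence number 42773; first data byte = ISN + 1 = 42774.
Segment 1: SEQ = 42774, len = 585 B, covers [42774, 43358]
Segment 2: SEQ = 43359, len = 1044 B, covers [43359, 44402] [LOST]
Segment 3: SEQ = 44403, len = 449 B, covers [44403, 44851]
Segment 4: SEQ = 44852, len = 808 B, covers [44852, 45659]
In-order data received: bytes [42774, 43358] (segments 1..1).
Segment 2 missing -> gap begins at byte 43359; later segments buffered out of order.
Cumulative ACK = next expected in-order byte = 42774 + 585 = 43359

43359


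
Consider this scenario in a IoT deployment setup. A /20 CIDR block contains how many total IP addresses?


Given: CIDR prefix /20
Host bits = 32 - 20 = 12
Total addresses = 2^12 = 4096

4096


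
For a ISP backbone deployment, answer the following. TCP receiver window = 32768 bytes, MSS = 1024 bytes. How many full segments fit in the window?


Given: RWND = 32768 bytes, MSS = 1024 bytes
Full segments = floor(RWND / MSS)
Full segments = floor(32768 / 1024)
Full segments = floor(32.0) = 32

32


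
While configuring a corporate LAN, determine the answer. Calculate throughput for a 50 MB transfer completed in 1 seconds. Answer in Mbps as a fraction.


Given: file = 50 MB, time = 1 s
File in Mb = 50 * 8 = 400 Mb
Throughput = 400 / 1 Mbps
Throughput = 400 Mbps

400


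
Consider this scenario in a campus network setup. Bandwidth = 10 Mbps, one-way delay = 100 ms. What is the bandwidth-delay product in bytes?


Given: bandwidth = 10 Mbps, delay = 100 ms
BDP in bits = 10 * 10^6 * 100 / 1000
BDP in bits = 1000000
BDP in bytes = 1000000 / 8 = 125000

125000


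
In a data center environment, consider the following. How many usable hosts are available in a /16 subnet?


Given: subnet mask /16
Host bits = 32 - 16 = 16
Total addresses = 2^16 = 65536
Usable hosts = 65536 - 2 (network + broadcast) = 65534

65534


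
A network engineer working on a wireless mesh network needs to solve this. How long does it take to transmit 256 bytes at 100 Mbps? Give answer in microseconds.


Given: packet = 256 bytes, bandwidth = 100 Mbps
Packet in bits = 256 * 8 = 2048 bits
Bandwidth = 100 * 10^6 = 100000000 bps
Time = 2048 / 100000000 seconds
Time in us = 2048 * 10^6 / 100000000 = 20.48

20.48


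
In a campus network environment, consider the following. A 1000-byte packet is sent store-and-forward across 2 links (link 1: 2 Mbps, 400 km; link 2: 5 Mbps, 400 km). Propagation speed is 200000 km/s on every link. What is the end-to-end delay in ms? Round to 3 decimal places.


Packet = 1000 bytes = 8000 bits. Store-and-forward: sum (t_trans + t_prop) per link.
Link 1: t_trans = 8000/(2*10^6) s = 4.0000 ms; t_prop = 400/200000 s = 2.0000 ms; subtotal = 6.0000 ms
Link 2: t_trans = 8000/(5*10^6) s = 1.6000 ms; t_prop = 400/200000 s = 2.0000 ms; subtotal = 3.6000 ms
End-to-end = 6.0000 + 3.6000 = 9.6000 ms -> 9.600 ms (3 dp)

9.600


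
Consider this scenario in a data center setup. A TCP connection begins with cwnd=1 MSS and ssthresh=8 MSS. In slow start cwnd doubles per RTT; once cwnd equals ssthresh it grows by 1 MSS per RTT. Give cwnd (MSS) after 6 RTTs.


RTT 0: cwnd = 1 MSS (initial)
RTT 1: cwnd = 2 MSS (slow start, doubled)
RTT 2: cwnd = 4 MSS (slow start, doubled)
RTT 3: cwnd = 8 MSS (slow start, doubled)
RTT 4: cwnd = 9 MSS (congestion avoidance, +1)
RTT 5: cwnd = 10 MSS (congestion avoidance, +1)
RTT 6: cwnd = 11 MSS (congestion avoidance, +1)

11


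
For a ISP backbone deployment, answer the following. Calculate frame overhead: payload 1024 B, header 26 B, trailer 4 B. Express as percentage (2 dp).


Given: payload = 1024 B, header = 26 B, trailer = 4 B
Overhead bytes = header + trailer = 26 + 4 = 30
Total frame = payload + overhead = 1024 + 30 = 1054
Overhead % = 30 / 1054 * 100 = 2.8463% -> 2.85% (2 dp)

2.85


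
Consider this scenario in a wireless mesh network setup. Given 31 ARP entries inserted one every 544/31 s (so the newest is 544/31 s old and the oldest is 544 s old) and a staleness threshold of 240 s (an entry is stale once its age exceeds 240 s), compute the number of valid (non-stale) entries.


Ages are k * 544/31 s for k = 1..31 (spacing = 17.5484 s).
Entry k is valid iff k * 544/31 <= 240 iff k <= 31 * 240 / 544 = 13.6765
n_valid = floor(13.6765) = 13
(n_stale = 31 - 13 = 18)

13


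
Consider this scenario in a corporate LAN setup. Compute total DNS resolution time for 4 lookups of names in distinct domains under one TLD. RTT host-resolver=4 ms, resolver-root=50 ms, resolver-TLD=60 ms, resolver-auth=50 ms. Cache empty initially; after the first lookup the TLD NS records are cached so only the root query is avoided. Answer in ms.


Lookup 1 (cold cache): local + root + TLD + auth = 4 + 50 + 60 + 50 = 164 ms
Lookups 2..4 (TLD NS cached -> skip root; new domain -> still ask TLD and auth): local + TLD + auth = 4 + 60 + 50 = 114 ms each
Remaining 3 lookups: 3 * 114 = 342 ms
Total = 164 + 342 = 506 ms

506


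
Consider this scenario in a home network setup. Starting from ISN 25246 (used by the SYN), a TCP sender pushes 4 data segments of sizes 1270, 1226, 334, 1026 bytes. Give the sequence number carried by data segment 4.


The SYN occupies sequence number ISN = 25246, so the first data byte is ISN + 1 = 25247.
SEQ of data segment i = (ISN + 1) + sum of payload sizes of segments 1..i-1.
Segment 1: SEQ = 25247, payload = 1270 bytes
Segment 2: SEQ = 26517, payload = 1226 bytes
Segment 3: SEQ = 27743, payload = 334 bytes
Segment 4: SEQ = 28077, payload = 1026 bytes
SEQ of segment 4 = 25247 + 1270 + 1226 + 334 = 28077

28077


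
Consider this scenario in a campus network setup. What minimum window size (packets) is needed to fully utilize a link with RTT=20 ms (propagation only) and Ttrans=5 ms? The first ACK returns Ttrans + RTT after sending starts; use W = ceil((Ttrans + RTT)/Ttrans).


Given: Ttrans = 5 ms, RTT = 20 ms (= 2 * Tprop, Tprop = 10 ms)
Time until first ACK returns = Ttrans + RTT = 5 + 20 = 25 ms
Need W * Ttrans >= Ttrans + RTT  ->  W >= (Ttrans + RTT) / Ttrans
(Ttrans + RTT) / Ttrans = 25 / 5 = 5
W_min = ceil(5) = 5

5


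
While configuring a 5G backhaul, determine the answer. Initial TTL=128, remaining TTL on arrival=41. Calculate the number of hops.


Given: initial TTL = 128, received TTL = 41
Hops = initial TTL - received TTL
Hops = 128 - 41 = 87

87


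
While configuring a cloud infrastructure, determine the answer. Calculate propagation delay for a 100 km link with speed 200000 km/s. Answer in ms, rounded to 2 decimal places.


Given: distance = 100 km, speed = 200000 km/s
Delay = distance / speed = 100 / 200000 seconds
Delay in ms = 100 * 1000 / 200000
Delay = 0.5000 ms
Rounded to 2 dp = 0.50 ms

0.50


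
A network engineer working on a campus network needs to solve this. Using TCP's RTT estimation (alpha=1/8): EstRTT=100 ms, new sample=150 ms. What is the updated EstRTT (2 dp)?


Given: EstRTT = 100 ms, SampleRTT = 150 ms, alpha = 1/8
New EstRTT = (1 - alpha) * EstRTT + alpha * SampleRTT
(7/8) * 100 = 87.5
(1/8) * 150 = 18.75
New EstRTT = 87.5 + 18.75 = 106.25 ms -> 106.25 ms (2 dp)

106.25


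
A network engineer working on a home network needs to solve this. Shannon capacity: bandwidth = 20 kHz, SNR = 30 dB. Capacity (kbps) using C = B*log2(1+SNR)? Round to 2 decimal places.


Given: B = 20 kHz, SNR = 30 dB
SNR linear = 10^(30/10) = 1000
1 + SNR = 1001
log2(1001) = 9.9672262588
C = 20 * 1000 * 9.9672262588 = 199344.5252 bps
C = 199.344525 kbps -> 199.34 kbps (2 dp)

199.34


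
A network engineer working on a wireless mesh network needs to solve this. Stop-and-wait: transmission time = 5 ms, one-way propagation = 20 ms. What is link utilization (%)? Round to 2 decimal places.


Given: Ttrans = 5 ms, Tprop = 20 ms
RTT = 2 * Tprop = 2 * 20 = 40 ms
U = Ttrans / (Ttrans + RTT)
U = 5 / (5 + 40)
U = 5 / 45 = 0.111111
U% = 11.11%

11.11


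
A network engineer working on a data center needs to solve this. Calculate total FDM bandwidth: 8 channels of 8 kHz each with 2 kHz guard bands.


Given: 8 channels, 8 kHz each, guard = 2 kHz
Channel bandwidth = 8 * 8 = 64 kHz
Guard bands = 7 gaps * 2 kHz = 14 kHz
Total = 64 + 14 = 78 kHz

78


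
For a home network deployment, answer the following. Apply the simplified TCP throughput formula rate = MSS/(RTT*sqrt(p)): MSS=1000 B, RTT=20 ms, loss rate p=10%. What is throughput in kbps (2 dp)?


Given: MSS = 1000 bytes, RTT = 20 ms, loss = 10%
RTT in seconds = 20 / 1000 = 0.02
Loss rate = 10% = 0.1
sqrt(loss) = sqrt(0.1) = 0.316227766017
Throughput (bytes/s) = 1000 / (0.02 * 0.316227766017) = 158113.8830
Throughput (kbps) = 158113.8830 * 8 / 1000 = 1264.911064 -> 1264.91 kbps (2 dp)

1264.91


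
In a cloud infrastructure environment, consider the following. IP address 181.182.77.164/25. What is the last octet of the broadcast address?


Given: IP = 181.182.77.164, prefix = /25
Host bits = 32 - 25 = 7
Network last octet = 164 AND mask = 128
Host part size = 2^7 - 1 = 127
Broadcast last octet = 128 OR 127 = 255

255


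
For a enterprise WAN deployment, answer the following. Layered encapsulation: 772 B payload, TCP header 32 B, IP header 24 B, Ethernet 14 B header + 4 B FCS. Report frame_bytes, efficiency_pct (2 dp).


TCP segment = 772 + 32 = 804 B
IP packet = 804 + 24 = 828 B
Ethernet frame = 828 + 14 + 4 = 846 B
Efficiency = app / frame = 772 / 846 = 0.912530 = 91.2530% -> 91.25% (2 dp)

846, 91.25


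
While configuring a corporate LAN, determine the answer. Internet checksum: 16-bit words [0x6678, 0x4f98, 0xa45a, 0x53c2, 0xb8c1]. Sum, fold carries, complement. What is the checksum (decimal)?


Given words: [0x6678, 0x4f98, 0xa45a, 0x53c2, 0xb8c1]
Step 1: Sum all words
Raw sum = 26232 + 20376 + 42074 + 21442 + 47297 = 157421
Step 2: Fold carry: (26349 + 2) = 26351
One's complement = ~26351 & 0xFFFF = 39184

39184


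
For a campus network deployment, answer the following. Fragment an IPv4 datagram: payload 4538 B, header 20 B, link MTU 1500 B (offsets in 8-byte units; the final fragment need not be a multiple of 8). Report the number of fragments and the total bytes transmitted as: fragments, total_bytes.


Max data per non-final fragment = floor((MTU - header)/8)*8 = floor((1500 - 20)/8)*8 = floor(1480/8)*8 = 1480 B
Final fragment needs no 8-byte alignment: it can carry up to MTU - header = 1480 B
Non-final fragments needed = ceil((payload - 1480) / 1480) = ceil(3058/1480) = ceil(2.0662) = 3
Number of fragments = 3 + 1 = 4
Fragment sizes (data): 3 * 1480 B + 98 B (last, 98 <= 1480 OK)
Total bytes sent = payload + n_frags * header = 4538 + 4*20 = 4538 + 80 = 4618 B

4, 4618


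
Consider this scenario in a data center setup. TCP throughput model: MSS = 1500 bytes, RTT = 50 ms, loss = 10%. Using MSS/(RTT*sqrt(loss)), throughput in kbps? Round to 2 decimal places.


Given: MSS = 1500 bytes, RTT = 50 ms, loss = 10%
RTT in seconds = 50 / 1000 = 0.05
Loss rate = 10% = 0.1
sqrt(loss) = sqrt(0.1) = 0.316227766017
Throughput (bytes/s) = 1500 / (0.05 * 0.316227766017) = 94868.3298
Throughput (kbps) = 94868.3298 * 8 / 1000 = 758.946638 -> 758.95 kbps (2 dp)

758.95


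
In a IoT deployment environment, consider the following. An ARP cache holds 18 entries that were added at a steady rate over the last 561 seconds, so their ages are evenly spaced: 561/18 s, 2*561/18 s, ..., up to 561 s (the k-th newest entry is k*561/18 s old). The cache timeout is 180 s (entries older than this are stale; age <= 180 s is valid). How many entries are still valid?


Ages are k * 561/18 s for k = 1..18 (spacing = 31.1667 s).
Entry k is valid iff k * 561/18 <= 180 iff k <= 18 * 180 / 561 = 5.7754
n_valid = floor(5.7754) = 5
(n_stale = 18 - 5 = 13)

5


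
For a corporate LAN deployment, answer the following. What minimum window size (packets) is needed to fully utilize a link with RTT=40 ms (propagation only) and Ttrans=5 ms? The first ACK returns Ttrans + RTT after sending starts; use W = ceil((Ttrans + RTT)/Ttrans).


Given: Ttrans = 5 ms, RTT = 40 ms (= 2 * Tprop, Tprop = 20 ms)
Time until first ACK returns = Ttrans + RTT = 5 + 40 = 45 ms
Need W * Ttrans >= Ttrans + RTT  ->  W >= (Ttrans + RTT) / Ttrans
(Ttrans + RTT) / Ttrans = 45 / 5 = 9
W_min = ceil(9) = 9

9


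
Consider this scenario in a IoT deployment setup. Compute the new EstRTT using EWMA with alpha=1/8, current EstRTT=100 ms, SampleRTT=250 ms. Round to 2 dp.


Given: EstRTT = 100 ms, SampleRTT = 250 ms, alpha = 1/8
New EstRTT = (1 - alpha) * EstRTT + alpha * SampleRTT
(7/8) * 100 = 87.5
(1/8) * 250 = 31.25
New EstRTT = 87.5 + 31.25 = 118.75 ms -> 118.75 ms (2 dp)

118.75


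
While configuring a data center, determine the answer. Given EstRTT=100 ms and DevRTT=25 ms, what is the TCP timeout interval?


Given: EstRTT = 100 ms, DevRTT = 25 ms
Timeout = EstRTT + 4 * DevRTT
4 * DevRTT = 4 * 25 = 100
Timeout = 100 + 100 = 200 ms

200


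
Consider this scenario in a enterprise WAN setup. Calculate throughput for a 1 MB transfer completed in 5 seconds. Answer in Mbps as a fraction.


Given: file = 1 MB, time = 5 s
File in Mb = 1 * 8 = 8 Mb
Throughput = 8 / 5 Mbps
Throughput = 8/5 Mbps

8/5


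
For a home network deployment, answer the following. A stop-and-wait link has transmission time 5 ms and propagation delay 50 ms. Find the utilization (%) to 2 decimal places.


Given: Ttrans = 5 ms, Tprop = 50 ms
RTT = 2 * Tprop = 2 * 50 = 100 ms
U = Ttrans / (Ttrans + RTT)
U = 5 / (5 + 100)
U = 5 / 105 = 0.047619
U% = 4.76%

4.76


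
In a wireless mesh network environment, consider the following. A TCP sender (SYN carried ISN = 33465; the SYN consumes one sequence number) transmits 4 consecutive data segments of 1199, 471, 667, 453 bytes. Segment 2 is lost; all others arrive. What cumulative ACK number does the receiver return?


SYN uses sequence number 33465; first data byte = ISN + 1 = 33466.
Segment 1: SEQ = 33466, len = 1199 B, covers [33466, 34664]
Segment 2: SEQ = 34665, len = 471 B, covers [34665, 35135] [LOST]
Segment 3: SEQ = 35136, len = 667 B, covers [35136, 35802]
Segment 4: SEQ = 35803, len = 453 B, covers [35803, 36255]
In-order data received: bytes [33466, 34664] (segments 1..1).
Segment 2 missing -> gap begins at byte 34665; later segments buffered out of order.
Cumulative ACK = next expected in-order byte = 33466 + 1199 = 34665

34665


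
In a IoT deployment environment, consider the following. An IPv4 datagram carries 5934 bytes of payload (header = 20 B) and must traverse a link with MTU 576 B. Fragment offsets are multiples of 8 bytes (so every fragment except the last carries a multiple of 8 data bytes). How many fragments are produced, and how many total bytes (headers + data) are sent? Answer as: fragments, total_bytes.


Max data per non-final fragment = floor((MTU - header)/8)*8 = floor((576 - 20)/8)*8 = floor(556/8)*8 = 552 B
Final fragment needs no 8-byte alignment: it can carry up to MTU - header = 556 B
Non-final fragments needed = ceil((payload - 556) / 552) = ceil(5378/552) = ceil(9.7428) = 10
Number of fragments = 10 + 1 = 11
Fragment sizes (data): 10 * 552 B + 414 B (last, 414 <= 556 OK)
Total bytes sent = payload + n_frags * header = 5934 + 11*20 = 5934 + 220 = 6154 B

11, 6154
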